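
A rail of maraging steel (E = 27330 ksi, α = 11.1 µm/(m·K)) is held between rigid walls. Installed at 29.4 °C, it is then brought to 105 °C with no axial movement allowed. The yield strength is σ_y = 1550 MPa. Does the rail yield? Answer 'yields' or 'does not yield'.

does not yield

E = 27330 ksi = 188.4 GPa.
ΔT = 75.60 K. Constrained thermal stress σ = E·α·ΔT = 188.4×10³ MPa × 11.1×10⁻⁶ × 75.60 = 158 MPa (compressive).
Compare to σ_y = 1550 MPa: σ < σ_y, so it does not yield.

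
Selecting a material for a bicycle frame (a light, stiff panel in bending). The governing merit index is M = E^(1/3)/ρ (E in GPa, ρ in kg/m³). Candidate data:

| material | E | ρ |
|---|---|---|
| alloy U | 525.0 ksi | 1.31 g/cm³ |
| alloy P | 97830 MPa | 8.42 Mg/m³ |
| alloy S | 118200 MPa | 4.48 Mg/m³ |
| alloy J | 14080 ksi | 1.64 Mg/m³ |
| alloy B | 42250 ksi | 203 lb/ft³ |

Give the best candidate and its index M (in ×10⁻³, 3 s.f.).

alloy J, M = 2.80×10⁻³

Normalizing units and computing the index:
  alloy U: E = 3.620 GPa, ρ = 1310 kg/m³
  alloy P: E = 97.83 GPa, ρ = 8420 kg/m³
  alloy S: E = 118.2 GPa, ρ = 4480 kg/m³
  alloy J: E = 97.08 GPa, ρ = 1640 kg/m³
  alloy B: E = 291.3 GPa, ρ = 3252 kg/m³
  alloy J: M = 2.80×10⁻³
  alloy B: M = 2.04×10⁻³
  alloy U: M = 1.17×10⁻³
  alloy S: M = 1.10×10⁻³
  alloy P: M = 0.547×10⁻³
Highest index: alloy J.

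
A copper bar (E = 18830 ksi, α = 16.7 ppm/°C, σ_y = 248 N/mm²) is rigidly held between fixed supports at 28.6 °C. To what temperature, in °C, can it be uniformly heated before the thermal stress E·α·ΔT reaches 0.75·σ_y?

114 °C

E = 18830 ksi = 129.8 GPa.
σ_y = 248 N/mm² = 248.0 MPa.
E·α·ΔT = 186.0 MPa ⇒ ΔT = 186.0 / (129.8×10³ × 16.7×10⁻⁶) = 85.79 K.
T = 28.6 + 85.79 = 114.4 °C.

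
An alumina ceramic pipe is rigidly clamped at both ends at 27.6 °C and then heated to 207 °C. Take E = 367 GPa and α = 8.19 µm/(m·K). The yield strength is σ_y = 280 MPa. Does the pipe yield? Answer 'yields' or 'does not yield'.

ΔT = 179.4 K. Constrained thermal stress σ = E·α·ΔT = 367.0×10³ MPa × 8.19×10⁻⁶ × 179.4 = 539 MPa (compressive).
Compare to σ_y = 280 MPa: σ ≥ σ_y, so it yields.

yields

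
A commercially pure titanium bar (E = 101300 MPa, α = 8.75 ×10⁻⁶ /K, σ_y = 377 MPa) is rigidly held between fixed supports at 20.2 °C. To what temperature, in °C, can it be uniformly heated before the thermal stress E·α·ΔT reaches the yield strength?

E = 101300 MPa = 101.3 GPa.
E·α·ΔT = 377.0 MPa ⇒ ΔT = 377.0 / (101.3×10³ × 8.75×10⁻⁶) = 425.3 K.
T = 20.2 + 425.3 = 445.5 °C.

446 °C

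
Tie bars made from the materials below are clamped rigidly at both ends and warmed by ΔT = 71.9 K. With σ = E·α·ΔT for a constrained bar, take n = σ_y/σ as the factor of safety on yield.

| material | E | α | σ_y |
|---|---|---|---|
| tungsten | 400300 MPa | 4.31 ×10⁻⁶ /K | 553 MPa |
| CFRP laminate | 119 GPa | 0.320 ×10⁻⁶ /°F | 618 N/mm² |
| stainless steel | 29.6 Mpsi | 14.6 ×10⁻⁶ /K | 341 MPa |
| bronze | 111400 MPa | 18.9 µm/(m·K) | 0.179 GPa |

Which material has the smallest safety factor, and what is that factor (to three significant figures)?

With everything in SI (GPa, ×10⁻⁶/K, MPa):
  tungsten: E = 400.3, α = 4.31, σ_y = 553.0 → σ = 124 MPa, n = 4.46
  CFRP laminate: E = 119.0, α = 0.576, σ_y = 618.0 → σ = 4.93 MPa, n = 125
  stainless steel: E = 204.1, α = 14.6, σ_y = 341.0 → σ = 214 MPa, n = 1.59
  bronze: E = 111.4, α = 18.9, σ_y = 179.0 → σ = 151 MPa, n = 1.18
Bronze has the lowest safety factor, n = 1.18.

bronze, n = 1.18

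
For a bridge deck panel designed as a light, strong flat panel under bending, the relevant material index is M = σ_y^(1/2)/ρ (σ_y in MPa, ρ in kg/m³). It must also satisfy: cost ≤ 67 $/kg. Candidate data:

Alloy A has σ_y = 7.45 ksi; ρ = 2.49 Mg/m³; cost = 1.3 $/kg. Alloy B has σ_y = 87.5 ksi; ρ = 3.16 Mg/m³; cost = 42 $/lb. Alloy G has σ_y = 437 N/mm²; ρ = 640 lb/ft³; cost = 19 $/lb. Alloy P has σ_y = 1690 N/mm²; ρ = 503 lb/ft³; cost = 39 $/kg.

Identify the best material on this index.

Screen on constraints: cost ≤ 67 $/kg. Survivors: alloy A, alloy G, alloy P.
Convert each candidate to consistent units, then evaluate M:
  alloy A: σ_y = 51.37 MPa, ρ = 2490 kg/m³
  alloy G: σ_y = 437.0 MPa, ρ = 10250 kg/m³
  alloy P: σ_y = 1690 MPa, ρ = 8057 kg/m³
  alloy P: M = 5.10×10⁻³
  alloy A: M = 2.88×10⁻³
  alloy G: M = 2.04×10⁻³
Alloy P ranks first.

alloy P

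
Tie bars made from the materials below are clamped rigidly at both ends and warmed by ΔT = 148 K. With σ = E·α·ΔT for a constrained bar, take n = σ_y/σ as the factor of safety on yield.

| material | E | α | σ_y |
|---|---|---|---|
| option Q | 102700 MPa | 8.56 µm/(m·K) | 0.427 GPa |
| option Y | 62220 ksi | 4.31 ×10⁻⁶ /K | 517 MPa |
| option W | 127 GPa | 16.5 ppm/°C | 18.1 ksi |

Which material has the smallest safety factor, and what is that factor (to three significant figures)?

option W, n = 0.402

In consistent units (E in GPa, α in ×10⁻⁶/K, σ_y in MPa):
  option Q: E = 102.7, α = 8.56, σ_y = 427.0 → σ = 130 MPa, n = 3.28
  option Y: E = 429.0, α = 4.31, σ_y = 517.0 → σ = 274 MPa, n = 1.89
  option W: E = 127.0, α = 16.5, σ_y = 124.8 → σ = 310 MPa, n = 0.402
Smallest n: option W with n = 0.402.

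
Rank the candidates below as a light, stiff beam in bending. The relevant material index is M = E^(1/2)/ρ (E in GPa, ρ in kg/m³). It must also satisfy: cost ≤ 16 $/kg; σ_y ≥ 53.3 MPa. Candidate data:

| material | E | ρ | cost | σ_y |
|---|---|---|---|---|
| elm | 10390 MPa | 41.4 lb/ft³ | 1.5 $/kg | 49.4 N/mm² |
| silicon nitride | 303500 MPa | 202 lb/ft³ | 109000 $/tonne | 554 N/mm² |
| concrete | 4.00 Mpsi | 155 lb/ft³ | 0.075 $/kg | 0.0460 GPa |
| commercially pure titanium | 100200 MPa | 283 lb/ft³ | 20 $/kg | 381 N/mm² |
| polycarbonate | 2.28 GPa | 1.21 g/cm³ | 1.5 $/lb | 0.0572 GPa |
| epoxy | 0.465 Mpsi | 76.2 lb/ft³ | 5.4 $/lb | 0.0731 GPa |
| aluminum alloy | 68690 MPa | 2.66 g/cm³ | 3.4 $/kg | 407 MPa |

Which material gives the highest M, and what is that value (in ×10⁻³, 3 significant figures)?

aluminum alloy, M = 3.12×10⁻³

Screen on constraints: cost ≤ 16 $/kg; σ_y ≥ 53.3 MPa. Survivors: polycarbonate, epoxy, aluminum alloy.
In SI units:
  polycarbonate: E = 2.280 GPa, ρ = 1210 kg/m³
  epoxy: E = 3.206 GPa, ρ = 1221 kg/m³
  aluminum alloy: E = 68.69 GPa, ρ = 2660 kg/m³
  aluminum alloy: M = 3.12×10⁻³
  epoxy: M = 1.47×10⁻³
  polycarbonate: M = 1.25×10⁻³
Aluminum alloy has the largest M.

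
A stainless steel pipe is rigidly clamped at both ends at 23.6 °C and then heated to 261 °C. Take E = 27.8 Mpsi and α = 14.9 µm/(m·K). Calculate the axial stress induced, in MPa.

678 MPa

E = 27.8 Mpsi = 191.7 GPa.
ΔT = 237.4 K. Constrained thermal stress σ = E·α·ΔT = 191.7×10³ MPa × 14.9×10⁻⁶ × 237.4 = 678 MPa (compressive).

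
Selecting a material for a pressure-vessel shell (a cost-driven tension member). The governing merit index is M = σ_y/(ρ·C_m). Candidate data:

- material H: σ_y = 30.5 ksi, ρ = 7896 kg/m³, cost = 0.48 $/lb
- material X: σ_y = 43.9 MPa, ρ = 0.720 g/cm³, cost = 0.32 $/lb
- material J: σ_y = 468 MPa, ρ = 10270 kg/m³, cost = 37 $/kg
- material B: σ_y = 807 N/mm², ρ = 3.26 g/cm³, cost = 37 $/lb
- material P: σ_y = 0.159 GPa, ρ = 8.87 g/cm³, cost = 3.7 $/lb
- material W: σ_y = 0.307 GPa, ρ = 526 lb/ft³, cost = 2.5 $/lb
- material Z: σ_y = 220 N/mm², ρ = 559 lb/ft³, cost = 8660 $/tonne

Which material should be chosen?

After converting to SI:
  material H: σ_y = 210.3 MPa, ρ = 7896 kg/m³, cost = 1.058 $/kg
  material X: σ_y = 43.90 MPa, ρ = 720.0 kg/m³, cost = 0.7055 $/kg
  material J: σ_y = 468.0 MPa, ρ = 10270 kg/m³, cost = 37.00 $/kg
  material B: σ_y = 807.0 MPa, ρ = 3260 kg/m³, cost = 81.57 $/kg
  material P: σ_y = 159.0 MPa, ρ = 8870 kg/m³, cost = 8.157 $/kg
  material W: σ_y = 307.0 MPa, ρ = 8426 kg/m³, cost = 5.511 $/kg
  material Z: σ_y = 220.0 MPa, ρ = 8954 kg/m³, cost = 8.660 $/kg
  material X: M = 86.4 kN·m per $
  material H: M = 25.2 kN·m per $
  material W: M = 6.61 kN·m per $
  material B: M = 3.03 kN·m per $
  material Z: M = 2.84 kN·m per $
  material P: M = 2.20 kN·m per $
  material J: M = 1.23 kN·m per $
Material X has the largest M.

material X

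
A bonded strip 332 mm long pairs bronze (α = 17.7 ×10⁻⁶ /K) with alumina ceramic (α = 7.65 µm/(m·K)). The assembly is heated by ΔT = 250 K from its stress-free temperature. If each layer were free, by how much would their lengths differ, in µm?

834 µm

Δα = |17.7 − 7.65|×10⁻⁶/K = 10.0×10⁻⁶/K.
ΔL_mismatch = Δα·L·ΔT = 10.0×10⁻⁶ × 332.0 mm × 250.0 K = 834 µm.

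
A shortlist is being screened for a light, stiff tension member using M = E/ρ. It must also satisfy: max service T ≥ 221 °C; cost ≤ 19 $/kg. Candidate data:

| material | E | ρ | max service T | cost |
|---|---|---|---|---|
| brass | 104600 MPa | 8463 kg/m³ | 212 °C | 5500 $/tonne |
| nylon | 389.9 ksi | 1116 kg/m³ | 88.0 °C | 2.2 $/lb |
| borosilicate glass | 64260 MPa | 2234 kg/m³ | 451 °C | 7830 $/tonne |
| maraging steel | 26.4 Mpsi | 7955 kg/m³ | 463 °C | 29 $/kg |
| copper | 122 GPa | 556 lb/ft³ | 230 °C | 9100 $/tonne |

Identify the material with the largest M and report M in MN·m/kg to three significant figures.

Screen on constraints: max service T ≥ 221 °C; cost ≤ 19 $/kg. Survivors: borosilicate glass, copper.
Convert each candidate to consistent units, then evaluate M:
  borosilicate glass: E = 64.26 GPa, ρ = 2234 kg/m³
  copper: E = 122.0 GPa, ρ = 8906 kg/m³
  borosilicate glass: M = 28.8 MN·m/kg
  copper: M = 13.7 MN·m/kg
Highest index: borosilicate glass.

borosilicate glass, M = 28.8 MN·m/kg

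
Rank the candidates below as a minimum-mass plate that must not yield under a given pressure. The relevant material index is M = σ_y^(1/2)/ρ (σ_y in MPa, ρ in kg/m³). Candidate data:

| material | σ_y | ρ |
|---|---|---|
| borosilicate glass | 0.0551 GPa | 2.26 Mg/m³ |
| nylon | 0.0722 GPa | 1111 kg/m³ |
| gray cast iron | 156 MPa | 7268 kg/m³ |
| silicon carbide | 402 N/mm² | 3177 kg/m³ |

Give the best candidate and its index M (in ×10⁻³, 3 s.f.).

nylon, M = 7.65×10⁻³

Putting every candidate on a common basis:
  borosilicate glass: σ_y = 55.10 MPa, ρ = 2260 kg/m³
  nylon: σ_y = 72.20 MPa, ρ = 1111 kg/m³
  gray cast iron: σ_y = 156.0 MPa, ρ = 7268 kg/m³
  silicon carbide: σ_y = 402.0 MPa, ρ = 3177 kg/m³
  nylon: M = 7.65×10⁻³
  silicon carbide: M = 6.31×10⁻³
  borosilicate glass: M = 3.28×10⁻³
  gray cast iron: M = 1.72×10⁻³
Nylon has the largest M.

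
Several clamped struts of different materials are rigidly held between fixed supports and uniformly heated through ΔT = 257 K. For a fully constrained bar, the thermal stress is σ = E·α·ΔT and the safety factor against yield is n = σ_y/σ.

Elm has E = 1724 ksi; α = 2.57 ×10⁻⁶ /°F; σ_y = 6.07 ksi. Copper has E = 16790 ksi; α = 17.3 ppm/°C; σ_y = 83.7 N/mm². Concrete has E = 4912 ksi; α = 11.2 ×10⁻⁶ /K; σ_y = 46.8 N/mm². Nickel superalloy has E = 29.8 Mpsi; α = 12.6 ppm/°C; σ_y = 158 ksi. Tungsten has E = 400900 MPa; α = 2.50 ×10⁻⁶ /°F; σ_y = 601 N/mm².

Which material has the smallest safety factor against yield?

copper

In consistent units (E in GPa, α in ×10⁻⁶/K, σ_y in MPa):
  elm: E = 11.89, α = 4.63, σ_y = 41.85 → σ = 14.1 MPa, n = 2.96
  copper: E = 115.8, α = 17.3, σ_y = 83.70 → σ = 515 MPa, n = 0.163
  concrete: E = 33.87, α = 11.2, σ_y = 46.80 → σ = 97.5 MPa, n = 0.480
  nickel superalloy: E = 205.5, α = 12.6, σ_y = 1089 → σ = 665 MPa, n = 1.64
  tungsten: E = 400.9, α = 4.50, σ_y = 601.0 → σ = 464 MPa, n = 1.30
The minimum is copper at n = 0.163.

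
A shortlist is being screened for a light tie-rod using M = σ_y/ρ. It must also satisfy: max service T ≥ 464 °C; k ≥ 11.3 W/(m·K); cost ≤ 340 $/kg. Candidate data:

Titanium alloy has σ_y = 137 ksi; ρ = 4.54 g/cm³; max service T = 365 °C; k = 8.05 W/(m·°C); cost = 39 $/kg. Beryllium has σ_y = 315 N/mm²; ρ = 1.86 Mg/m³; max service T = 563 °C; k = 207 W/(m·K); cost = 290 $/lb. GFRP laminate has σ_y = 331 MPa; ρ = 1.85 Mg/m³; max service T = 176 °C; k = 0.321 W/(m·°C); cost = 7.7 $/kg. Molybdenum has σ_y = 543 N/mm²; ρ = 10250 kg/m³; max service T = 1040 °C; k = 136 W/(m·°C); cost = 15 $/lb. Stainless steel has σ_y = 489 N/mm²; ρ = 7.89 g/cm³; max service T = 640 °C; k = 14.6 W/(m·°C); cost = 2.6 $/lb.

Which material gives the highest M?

stainless steel

Screen on constraints: max service T ≥ 464 °C; k ≥ 11.3 W/(m·K); cost ≤ 340 $/kg. Survivors: molybdenum, stainless steel.
Normalizing units and computing the index:
  molybdenum: σ_y = 543.0 MPa, ρ = 10250 kg/m³
  stainless steel: σ_y = 489.0 MPa, ρ = 7890 kg/m³
  stainless steel: M = 62.0 kN·m/kg
  molybdenum: M = 53.0 kN·m/kg
The maximum is for stainless steel.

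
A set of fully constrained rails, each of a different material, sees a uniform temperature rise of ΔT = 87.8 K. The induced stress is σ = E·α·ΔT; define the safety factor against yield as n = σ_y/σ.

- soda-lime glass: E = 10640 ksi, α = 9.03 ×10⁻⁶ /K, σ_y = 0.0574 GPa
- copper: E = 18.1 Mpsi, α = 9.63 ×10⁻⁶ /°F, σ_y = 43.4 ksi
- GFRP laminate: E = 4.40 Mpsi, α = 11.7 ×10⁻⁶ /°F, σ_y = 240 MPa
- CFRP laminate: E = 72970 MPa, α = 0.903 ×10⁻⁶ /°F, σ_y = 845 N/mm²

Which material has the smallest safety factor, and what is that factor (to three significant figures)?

soda-lime glass, n = 0.987

In consistent units (E in GPa, α in ×10⁻⁶/K, σ_y in MPa):
  soda-lime glass: E = 73.36, α = 9.03, σ_y = 57.40 → σ = 58.2 MPa, n = 0.987
  copper: E = 124.8, α = 17.3, σ_y = 299.2 → σ = 190 MPa, n = 1.58
  GFRP laminate: E = 30.34, α = 21.1, σ_y = 240.0 → σ = 56.1 MPa, n = 4.28
  CFRP laminate: E = 72.97, α = 1.63, σ_y = 845.0 → σ = 10.4 MPa, n = 81.1
The minimum is soda-lime glass at n = 0.987.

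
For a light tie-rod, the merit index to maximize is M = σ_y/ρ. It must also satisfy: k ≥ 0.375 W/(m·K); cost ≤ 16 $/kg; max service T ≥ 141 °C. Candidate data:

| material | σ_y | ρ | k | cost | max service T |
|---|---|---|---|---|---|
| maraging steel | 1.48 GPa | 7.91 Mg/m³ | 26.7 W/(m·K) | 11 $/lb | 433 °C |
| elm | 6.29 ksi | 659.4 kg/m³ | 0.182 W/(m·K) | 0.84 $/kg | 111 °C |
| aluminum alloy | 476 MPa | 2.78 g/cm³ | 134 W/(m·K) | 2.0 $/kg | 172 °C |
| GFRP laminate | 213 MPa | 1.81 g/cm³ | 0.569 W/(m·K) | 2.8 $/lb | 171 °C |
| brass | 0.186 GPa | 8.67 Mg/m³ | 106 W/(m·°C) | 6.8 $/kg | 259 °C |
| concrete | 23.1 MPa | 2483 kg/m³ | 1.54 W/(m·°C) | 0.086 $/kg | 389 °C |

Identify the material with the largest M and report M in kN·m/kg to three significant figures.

aluminum alloy, M = 171 kN·m/kg

Screen on constraints: k ≥ 0.375 W/(m·K); cost ≤ 16 $/kg; max service T ≥ 141 °C. Survivors: aluminum alloy, GFRP laminate, brass, concrete.
In SI units:
  aluminum alloy: σ_y = 476.0 MPa, ρ = 2780 kg/m³
  GFRP laminate: σ_y = 213.0 MPa, ρ = 1810 kg/m³
  brass: σ_y = 186.0 MPa, ρ = 8670 kg/m³
  concrete: σ_y = 23.10 MPa, ρ = 2483 kg/m³
  aluminum alloy: M = 171 kN·m/kg
  GFRP laminate: M = 118 kN·m/kg
  brass: M = 21.5 kN·m/kg
  concrete: M = 9.30 kN·m/kg
The maximum is for aluminum alloy.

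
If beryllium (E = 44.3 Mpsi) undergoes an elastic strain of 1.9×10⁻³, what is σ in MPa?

580 MPa

E = 44.3 Mpsi = 305.4 GPa.
σ = E·ε = 305400 MPa × 1.9×10⁻³ = 580 MPa.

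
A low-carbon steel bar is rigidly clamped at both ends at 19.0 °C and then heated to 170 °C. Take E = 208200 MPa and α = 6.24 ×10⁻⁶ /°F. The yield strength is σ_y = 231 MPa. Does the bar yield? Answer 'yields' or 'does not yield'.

E = 208200 MPa = 208.2 GPa.
α = 6.24×10⁻⁶/°F × 9/5 = 11.2×10⁻⁶/K.
ΔT = 151.0 K. Constrained thermal stress σ = E·α·ΔT = 208.2×10³ MPa × 11.2×10⁻⁶ × 151.0 = 353 MPa (compressive).
Compare to σ_y = 231 MPa: σ ≥ σ_y, so it yields.

yields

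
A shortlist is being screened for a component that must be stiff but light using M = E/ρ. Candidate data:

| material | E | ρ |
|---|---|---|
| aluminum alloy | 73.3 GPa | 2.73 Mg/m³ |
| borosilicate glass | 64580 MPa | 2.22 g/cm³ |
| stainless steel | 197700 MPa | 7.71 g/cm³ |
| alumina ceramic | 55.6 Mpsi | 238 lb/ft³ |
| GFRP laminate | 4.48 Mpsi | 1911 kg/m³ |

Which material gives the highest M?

Convert each candidate to consistent units, then evaluate M:
  aluminum alloy: E = 73.30 GPa, ρ = 2730 kg/m³
  borosilicate glass: E = 64.58 GPa, ρ = 2220 kg/m³
  stainless steel: E = 197.7 GPa, ρ = 7710 kg/m³
  alumina ceramic: E = 383.3 GPa, ρ = 3812 kg/m³
  GFRP laminate: E = 30.89 GPa, ρ = 1911 kg/m³
  alumina ceramic: M = 101 MN·m/kg
  borosilicate glass: M = 29.1 MN·m/kg
  aluminum alloy: M = 26.8 MN·m/kg
  stainless steel: M = 25.6 MN·m/kg
  GFRP laminate: M = 16.2 MN·m/kg
Highest index: alumina ceramic.

alumina ceramic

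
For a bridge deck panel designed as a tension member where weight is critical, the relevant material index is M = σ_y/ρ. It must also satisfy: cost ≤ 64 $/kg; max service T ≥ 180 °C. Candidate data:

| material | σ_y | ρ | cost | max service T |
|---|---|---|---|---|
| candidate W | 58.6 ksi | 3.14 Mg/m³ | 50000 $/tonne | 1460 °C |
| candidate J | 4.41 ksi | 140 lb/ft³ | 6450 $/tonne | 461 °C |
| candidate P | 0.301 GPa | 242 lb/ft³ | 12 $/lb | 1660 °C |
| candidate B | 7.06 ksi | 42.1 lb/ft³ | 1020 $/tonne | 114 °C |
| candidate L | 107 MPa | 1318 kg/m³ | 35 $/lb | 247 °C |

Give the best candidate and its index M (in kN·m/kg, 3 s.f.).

candidate W, M = 129 kN·m/kg

Screen on constraints: cost ≤ 64 $/kg; max service T ≥ 180 °C. Survivors: candidate W, candidate J, candidate P.
After converting to SI:
  candidate W: σ_y = 404.0 MPa, ρ = 3140 kg/m³
  candidate J: σ_y = 30.41 MPa, ρ = 2243 kg/m³
  candidate P: σ_y = 301.0 MPa, ρ = 3876 kg/m³
  candidate W: M = 129 kN·m/kg
  candidate P: M = 77.6 kN·m/kg
  candidate J: M = 13.6 kN·m/kg
Highest index: candidate W.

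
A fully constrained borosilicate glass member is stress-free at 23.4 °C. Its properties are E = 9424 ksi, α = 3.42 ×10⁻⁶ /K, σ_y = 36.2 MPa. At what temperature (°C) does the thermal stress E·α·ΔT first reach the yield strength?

186 °C

E = 9424 ksi = 64.98 GPa.
E·α·ΔT = 36.20 MPa ⇒ ΔT = 36.20 / (64.98×10³ × 3.42×10⁻⁶) = 162.9 K.
T = 23.4 + 162.9 = 186.3 °C.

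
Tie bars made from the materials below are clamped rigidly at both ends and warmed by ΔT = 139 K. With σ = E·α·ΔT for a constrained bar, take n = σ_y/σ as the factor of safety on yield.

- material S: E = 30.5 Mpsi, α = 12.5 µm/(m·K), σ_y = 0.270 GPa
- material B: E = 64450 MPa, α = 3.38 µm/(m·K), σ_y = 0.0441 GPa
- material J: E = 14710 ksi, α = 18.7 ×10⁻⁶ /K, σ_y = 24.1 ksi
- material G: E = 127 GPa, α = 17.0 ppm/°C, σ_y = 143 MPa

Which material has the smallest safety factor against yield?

material G

With everything in SI (GPa, ×10⁻⁶/K, MPa):
  material S: E = 210.3, α = 12.5, σ_y = 270.0 → σ = 365 MPa, n = 0.739
  material B: E = 64.45, α = 3.38, σ_y = 44.10 → σ = 30.3 MPa, n = 1.46
  material J: E = 101.4, α = 18.7, σ_y = 166.2 → σ = 264 MPa, n = 0.630
  material G: E = 127.0, α = 17.0, σ_y = 143.0 → σ = 300 MPa, n = 0.477
Smallest n: material G with n = 0.477.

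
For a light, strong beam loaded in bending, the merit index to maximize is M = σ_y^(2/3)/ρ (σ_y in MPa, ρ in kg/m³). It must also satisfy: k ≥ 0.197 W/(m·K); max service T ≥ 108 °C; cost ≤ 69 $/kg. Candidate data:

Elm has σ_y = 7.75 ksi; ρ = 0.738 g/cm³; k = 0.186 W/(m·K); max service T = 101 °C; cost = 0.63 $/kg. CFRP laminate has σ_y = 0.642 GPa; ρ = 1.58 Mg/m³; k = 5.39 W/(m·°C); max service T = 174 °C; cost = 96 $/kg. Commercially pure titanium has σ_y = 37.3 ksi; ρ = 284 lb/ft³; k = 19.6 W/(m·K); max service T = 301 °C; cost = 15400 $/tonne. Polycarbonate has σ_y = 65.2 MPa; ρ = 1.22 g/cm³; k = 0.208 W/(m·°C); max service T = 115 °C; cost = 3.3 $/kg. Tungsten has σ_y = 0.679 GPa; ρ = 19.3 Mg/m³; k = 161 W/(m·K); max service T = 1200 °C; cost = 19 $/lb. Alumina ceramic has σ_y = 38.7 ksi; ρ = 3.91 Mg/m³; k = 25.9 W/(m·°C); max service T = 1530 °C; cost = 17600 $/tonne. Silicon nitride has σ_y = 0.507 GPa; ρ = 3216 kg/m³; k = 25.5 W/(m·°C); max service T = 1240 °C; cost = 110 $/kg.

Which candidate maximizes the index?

polycarbonate

Screen on constraints: k ≥ 0.197 W/(m·K); max service T ≥ 108 °C; cost ≤ 69 $/kg. Survivors: commercially pure titanium, polycarbonate, tungsten, alumina ceramic.
Normalizing units and computing the index:
  commercially pure titanium: σ_y = 257.2 MPa, ρ = 4549 kg/m³
  polycarbonate: σ_y = 65.20 MPa, ρ = 1220 kg/m³
  tungsten: σ_y = 679.0 MPa, ρ = 19300 kg/m³
  alumina ceramic: σ_y = 266.8 MPa, ρ = 3910 kg/m³
  polycarbonate: M = 13.3×10⁻³
  alumina ceramic: M = 10.6×10⁻³
  commercially pure titanium: M = 8.89×10⁻³
  tungsten: M = 4.00×10⁻³
Highest index: polycarbonate.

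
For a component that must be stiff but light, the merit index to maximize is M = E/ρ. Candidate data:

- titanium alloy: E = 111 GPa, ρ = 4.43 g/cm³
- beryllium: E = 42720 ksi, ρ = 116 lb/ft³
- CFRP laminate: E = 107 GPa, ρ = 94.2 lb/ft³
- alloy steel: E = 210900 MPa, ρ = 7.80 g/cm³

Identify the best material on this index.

beryllium

Putting every candidate on a common basis:
  titanium alloy: E = 111.0 GPa, ρ = 4430 kg/m³
  beryllium: E = 294.5 GPa, ρ = 1858 kg/m³
  CFRP laminate: E = 107.0 GPa, ρ = 1509 kg/m³
  alloy steel: E = 210.9 GPa, ρ = 7800 kg/m³
  beryllium: M = 159 MN·m/kg
  CFRP laminate: M = 70.9 MN·m/kg
  alloy steel: M = 27.0 MN·m/kg
  titanium alloy: M = 25.1 MN·m/kg
Beryllium has the largest M.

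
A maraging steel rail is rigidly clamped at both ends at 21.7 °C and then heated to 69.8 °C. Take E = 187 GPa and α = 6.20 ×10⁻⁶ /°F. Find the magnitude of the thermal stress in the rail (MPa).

α = 6.20×10⁻⁶/°F × 9/5 = 11.2×10⁻⁶/K.
ΔT = 48.10 K. Constrained thermal stress σ = E·α·ΔT = 187.0×10³ MPa × 11.2×10⁻⁶ × 48.10 = 100 MPa (compressive).

100 MPa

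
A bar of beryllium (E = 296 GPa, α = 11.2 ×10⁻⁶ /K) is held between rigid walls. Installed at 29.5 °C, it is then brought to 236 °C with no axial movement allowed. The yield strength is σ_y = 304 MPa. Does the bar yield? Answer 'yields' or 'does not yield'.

ΔT = 206.5 K. Constrained thermal stress σ = E·α·ΔT = 296.0×10³ MPa × 11.2×10⁻⁶ × 206.5 = 685 MPa (compressive).
Compare to σ_y = 304 MPa: σ ≥ σ_y, so it yields.

yields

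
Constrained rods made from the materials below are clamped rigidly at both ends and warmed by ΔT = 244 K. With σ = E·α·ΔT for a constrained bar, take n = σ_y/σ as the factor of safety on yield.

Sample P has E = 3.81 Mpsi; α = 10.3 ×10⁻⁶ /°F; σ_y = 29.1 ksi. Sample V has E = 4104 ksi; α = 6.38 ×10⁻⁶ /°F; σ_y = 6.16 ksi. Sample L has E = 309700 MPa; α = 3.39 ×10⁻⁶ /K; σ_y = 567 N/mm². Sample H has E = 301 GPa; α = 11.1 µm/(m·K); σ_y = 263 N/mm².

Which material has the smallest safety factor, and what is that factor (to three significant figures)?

Per material, after unit conversion:
  sample P: E = 26.27, α = 18.5, σ_y = 200.6 → σ = 119 MPa, n = 1.69
  sample V: E = 28.30, α = 11.5, σ_y = 42.47 → σ = 79.3 MPa, n = 0.536
  sample L: E = 309.7, α = 3.39, σ_y = 567.0 → σ = 256 MPa, n = 2.21
  sample H: E = 301.0, α = 11.1, σ_y = 263.0 → σ = 815 MPa, n = 0.323
The minimum is sample H at n = 0.323.

sample H, n = 0.323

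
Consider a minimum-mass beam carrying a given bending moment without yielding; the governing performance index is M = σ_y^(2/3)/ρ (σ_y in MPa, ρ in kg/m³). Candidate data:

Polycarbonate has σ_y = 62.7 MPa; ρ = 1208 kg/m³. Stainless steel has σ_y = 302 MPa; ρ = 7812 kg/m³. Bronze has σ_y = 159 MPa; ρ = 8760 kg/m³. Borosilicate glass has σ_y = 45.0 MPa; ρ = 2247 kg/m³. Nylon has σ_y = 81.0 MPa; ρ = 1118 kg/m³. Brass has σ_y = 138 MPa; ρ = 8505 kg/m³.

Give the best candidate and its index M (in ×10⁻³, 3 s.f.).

Evaluate M for each candidate:
  nylon: M = 16.7×10⁻³
  polycarbonate: M = 13.1×10⁻³
  stainless steel: M = 5.76×10⁻³
  borosilicate glass: M = 5.63×10⁻³
  bronze: M = 3.35×10⁻³
  brass: M = 3.14×10⁻³
Highest index: nylon.

nylon, M = 16.7×10⁻³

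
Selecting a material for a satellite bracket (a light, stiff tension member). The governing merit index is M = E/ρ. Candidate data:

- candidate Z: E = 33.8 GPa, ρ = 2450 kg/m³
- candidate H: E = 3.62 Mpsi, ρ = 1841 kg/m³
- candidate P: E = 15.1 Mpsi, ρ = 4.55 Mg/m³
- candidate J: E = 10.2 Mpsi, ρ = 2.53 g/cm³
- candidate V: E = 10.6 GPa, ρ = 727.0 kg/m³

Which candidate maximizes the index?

candidate J

After converting to SI:
  candidate Z: E = 33.80 GPa, ρ = 2450 kg/m³
  candidate H: E = 24.96 GPa, ρ = 1841 kg/m³
  candidate P: E = 104.1 GPa, ρ = 4550 kg/m³
  candidate J: E = 70.33 GPa, ρ = 2530 kg/m³
  candidate V: E = 10.60 GPa, ρ = 727.0 kg/m³
  candidate J: M = 27.8 MN·m/kg
  candidate P: M = 22.9 MN·m/kg
  candidate V: M = 14.6 MN·m/kg
  candidate Z: M = 13.8 MN·m/kg
  candidate H: M = 13.6 MN·m/kg
Candidate J ranks first.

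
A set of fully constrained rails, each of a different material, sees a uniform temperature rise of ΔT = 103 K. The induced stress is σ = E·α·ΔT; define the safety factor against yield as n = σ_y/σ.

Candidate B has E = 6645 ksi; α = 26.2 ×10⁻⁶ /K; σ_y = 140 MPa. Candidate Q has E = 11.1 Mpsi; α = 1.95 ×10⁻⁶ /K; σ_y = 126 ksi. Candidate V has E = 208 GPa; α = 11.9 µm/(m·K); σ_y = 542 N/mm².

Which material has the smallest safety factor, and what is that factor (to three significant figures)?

candidate B, n = 1.13

Converting E to GPa, α to ×10⁻⁶/K, σ_y to MPa, then σ and n for each:
  candidate B: E = 45.82, α = 26.2, σ_y = 140.0 → σ = 124 MPa, n = 1.13
  candidate Q: E = 76.53, α = 1.95, σ_y = 868.7 → σ = 15.4 MPa, n = 56.5
  candidate V: E = 208.0, α = 11.9, σ_y = 542.0 → σ = 255 MPa, n = 2.13
Candidate B has the lowest safety factor, n = 1.13.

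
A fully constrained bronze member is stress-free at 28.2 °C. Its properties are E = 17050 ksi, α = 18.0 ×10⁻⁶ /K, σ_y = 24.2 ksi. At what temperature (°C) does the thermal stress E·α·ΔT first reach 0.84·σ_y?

94.4 °C

E = 17050 ksi = 117.6 GPa.
σ_y = 24.2 ksi = 166.9 MPa.
E·α·ΔT = 140.2 MPa ⇒ ΔT = 140.2 / (117.6×10³ × 18.0×10⁻⁶) = 66.24 K.
T = 28.2 + 66.24 = 94.44 °C.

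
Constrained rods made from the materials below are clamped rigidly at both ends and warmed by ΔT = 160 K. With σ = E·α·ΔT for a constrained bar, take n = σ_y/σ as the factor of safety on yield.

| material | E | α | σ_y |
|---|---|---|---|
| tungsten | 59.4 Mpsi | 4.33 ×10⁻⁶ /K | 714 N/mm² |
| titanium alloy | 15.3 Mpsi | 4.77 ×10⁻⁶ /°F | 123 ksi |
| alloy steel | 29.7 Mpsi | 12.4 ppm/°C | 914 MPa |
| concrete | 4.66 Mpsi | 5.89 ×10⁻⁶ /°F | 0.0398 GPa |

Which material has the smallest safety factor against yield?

With everything in SI (GPa, ×10⁻⁶/K, MPa):
  tungsten: E = 409.5, α = 4.33, σ_y = 714.0 → σ = 284 MPa, n = 2.52
  titanium alloy: E = 105.5, α = 8.59, σ_y = 848.1 → σ = 145 MPa, n = 5.85
  alloy steel: E = 204.8, α = 12.4, σ_y = 914.0 → σ = 406 MPa, n = 2.25
  concrete: E = 32.13, α = 10.6, σ_y = 39.80 → σ = 54.5 MPa, n = 0.730
The minimum is concrete at n = 0.730.

concrete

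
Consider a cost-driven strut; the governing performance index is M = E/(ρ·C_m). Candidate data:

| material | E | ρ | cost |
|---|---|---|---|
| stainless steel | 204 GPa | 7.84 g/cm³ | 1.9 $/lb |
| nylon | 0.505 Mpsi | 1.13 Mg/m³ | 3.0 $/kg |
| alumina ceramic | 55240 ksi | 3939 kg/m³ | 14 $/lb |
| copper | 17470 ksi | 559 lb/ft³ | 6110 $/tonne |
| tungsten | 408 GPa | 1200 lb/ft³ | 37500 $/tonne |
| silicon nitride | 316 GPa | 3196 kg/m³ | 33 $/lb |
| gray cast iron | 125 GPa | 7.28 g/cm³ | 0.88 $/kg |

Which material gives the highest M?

Normalizing units and computing the index:
  stainless steel: E = 204.0 GPa, ρ = 7840 kg/m³, cost = 4.189 $/kg
  nylon: E = 3.482 GPa, ρ = 1130 kg/m³, cost = 3.000 $/kg
  alumina ceramic: E = 380.9 GPa, ρ = 3939 kg/m³, cost = 30.86 $/kg
  copper: E = 120.5 GPa, ρ = 8954 kg/m³, cost = 6.110 $/kg
  tungsten: E = 408.0 GPa, ρ = 19220 kg/m³, cost = 37.50 $/kg
  silicon nitride: E = 316.0 GPa, ρ = 3196 kg/m³, cost = 72.75 $/kg
  gray cast iron: E = 125.0 GPa, ρ = 7280 kg/m³, cost = 0.8800 $/kg
  gray cast iron: M = 19.5 MN·m per $
  stainless steel: M = 6.21 MN·m per $
  alumina ceramic: M = 3.13 MN·m per $
  copper: M = 2.20 MN·m per $
  silicon nitride: M = 1.36 MN·m per $
  nylon: M = 1.03 MN·m per $
  tungsten: M = 0.566 MN·m per $
Gray cast iron has the largest M.

gray cast iron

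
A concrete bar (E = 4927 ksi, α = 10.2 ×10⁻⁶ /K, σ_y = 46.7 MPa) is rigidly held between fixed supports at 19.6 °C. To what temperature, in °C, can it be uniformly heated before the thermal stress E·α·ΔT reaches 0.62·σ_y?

103 °C

E = 4927 ksi = 33.97 GPa.
E·α·ΔT = 28.95 MPa ⇒ ΔT = 28.95 / (33.97×10³ × 10.2×10⁻⁶) = 83.56 K.
T = 19.6 + 83.56 = 103.2 °C.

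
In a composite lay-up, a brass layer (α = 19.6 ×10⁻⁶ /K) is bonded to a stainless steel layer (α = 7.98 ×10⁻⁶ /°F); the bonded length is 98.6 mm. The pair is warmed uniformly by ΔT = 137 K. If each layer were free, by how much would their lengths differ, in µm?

stainless steel: α = 7.98×10⁻⁶/°F × 9/5 = 14.4×10⁻⁶/K.
Δα = |19.6 − 14.4|×10⁻⁶/K = 5.24×10⁻⁶/K.
ΔL_mismatch = Δα·L·ΔT = 5.24×10⁻⁶ × 98.6 mm × 137.0 K = 70.7 µm.

70.7 µm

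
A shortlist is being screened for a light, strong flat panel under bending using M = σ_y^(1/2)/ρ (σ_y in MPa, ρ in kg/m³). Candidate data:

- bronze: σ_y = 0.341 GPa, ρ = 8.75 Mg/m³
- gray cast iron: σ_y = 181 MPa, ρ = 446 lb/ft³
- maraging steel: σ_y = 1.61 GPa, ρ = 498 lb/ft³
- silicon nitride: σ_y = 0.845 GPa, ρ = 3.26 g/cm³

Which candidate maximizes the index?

silicon nitride

Normalizing units and computing the index:
  bronze: σ_y = 341.0 MPa, ρ = 8750 kg/m³
  gray cast iron: σ_y = 181.0 MPa, ρ = 7144 kg/m³
  maraging steel: σ_y = 1610 MPa, ρ = 7977 kg/m³
  silicon nitride: σ_y = 845.0 MPa, ρ = 3260 kg/m³
  silicon nitride: M = 8.92×10⁻³
  maraging steel: M = 5.03×10⁻³
  bronze: M = 2.11×10⁻³
  gray cast iron: M = 1.88×10⁻³
Highest index: silicon nitride.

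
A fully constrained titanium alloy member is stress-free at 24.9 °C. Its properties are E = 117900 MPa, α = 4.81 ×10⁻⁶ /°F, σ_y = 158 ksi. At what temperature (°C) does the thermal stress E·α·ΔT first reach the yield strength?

E = 117900 MPa = 117.9 GPa.
α = 4.81×10⁻⁶/°F × 9/5 = 8.66×10⁻⁶/K.
σ_y = 158 ksi = 1089 MPa.
E·α·ΔT = 1089 MPa ⇒ ΔT = 1089 / (117.9×10³ × 8.66×10⁻⁶) = 1067 K.
T = 24.9 + 1067 = 1092 °C.

1090 °C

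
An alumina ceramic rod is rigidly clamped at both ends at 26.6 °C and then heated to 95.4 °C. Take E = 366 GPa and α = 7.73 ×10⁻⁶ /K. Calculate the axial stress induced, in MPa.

195 MPa

ΔT = 68.80 K. Constrained thermal stress σ = E·α·ΔT = 366.0×10³ MPa × 7.73×10⁻⁶ × 68.80 = 195 MPa (compressive).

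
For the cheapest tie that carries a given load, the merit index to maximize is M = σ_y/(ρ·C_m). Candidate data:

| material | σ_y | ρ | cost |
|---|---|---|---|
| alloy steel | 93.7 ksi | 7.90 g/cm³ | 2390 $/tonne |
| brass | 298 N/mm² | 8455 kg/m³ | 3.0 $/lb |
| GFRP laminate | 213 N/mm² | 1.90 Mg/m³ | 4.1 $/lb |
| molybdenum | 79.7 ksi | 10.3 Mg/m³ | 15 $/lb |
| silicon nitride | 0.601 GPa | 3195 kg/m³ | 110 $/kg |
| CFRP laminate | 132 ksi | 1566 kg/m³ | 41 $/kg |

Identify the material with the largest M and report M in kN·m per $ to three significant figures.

alloy steel, M = 34.2 kN·m per $

After converting to SI:
  alloy steel: σ_y = 646.0 MPa, ρ = 7900 kg/m³, cost = 2.390 $/kg
  brass: σ_y = 298.0 MPa, ρ = 8455 kg/m³, cost = 6.614 $/kg
  GFRP laminate: σ_y = 213.0 MPa, ρ = 1900 kg/m³, cost = 9.039 $/kg
  molybdenum: σ_y = 549.5 MPa, ρ = 10300 kg/m³, cost = 33.07 $/kg
  silicon nitride: σ_y = 601.0 MPa, ρ = 3195 kg/m³, cost = 110.0 $/kg
  CFRP laminate: σ_y = 910.1 MPa, ρ = 1566 kg/m³, cost = 41.00 $/kg
  alloy steel: M = 34.2 kN·m per $
  CFRP laminate: M = 14.2 kN·m per $
  GFRP laminate: M = 12.4 kN·m per $
  brass: M = 5.33 kN·m per $
  silicon nitride: M = 1.71 kN·m per $
  molybdenum: M = 1.61 kN·m per $
The maximum is for alloy steel.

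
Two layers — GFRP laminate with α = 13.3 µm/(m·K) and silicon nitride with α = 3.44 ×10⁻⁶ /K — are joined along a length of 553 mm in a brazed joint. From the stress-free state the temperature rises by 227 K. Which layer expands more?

GFRP laminate

α(GFRP laminate) = 13.3×10⁻⁶/K vs α(silicon nitride) = 3.44×10⁻⁶/K.
Higher α expands more for the same ΔT: GFRP laminate.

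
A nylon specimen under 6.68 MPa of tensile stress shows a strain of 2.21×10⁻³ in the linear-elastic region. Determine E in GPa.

3.02 GPa

E = σ/ε = 6.68 MPa / 2.21×10⁻³ = 3023 MPa = 3.02 GPa.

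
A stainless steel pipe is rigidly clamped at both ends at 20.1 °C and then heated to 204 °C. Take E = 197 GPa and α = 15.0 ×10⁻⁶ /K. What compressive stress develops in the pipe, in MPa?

ΔT = 183.9 K. Constrained thermal stress σ = E·α·ΔT = 197.0×10³ MPa × 15.0×10⁻⁶ × 183.9 = 543 MPa (compressive).

543 MPa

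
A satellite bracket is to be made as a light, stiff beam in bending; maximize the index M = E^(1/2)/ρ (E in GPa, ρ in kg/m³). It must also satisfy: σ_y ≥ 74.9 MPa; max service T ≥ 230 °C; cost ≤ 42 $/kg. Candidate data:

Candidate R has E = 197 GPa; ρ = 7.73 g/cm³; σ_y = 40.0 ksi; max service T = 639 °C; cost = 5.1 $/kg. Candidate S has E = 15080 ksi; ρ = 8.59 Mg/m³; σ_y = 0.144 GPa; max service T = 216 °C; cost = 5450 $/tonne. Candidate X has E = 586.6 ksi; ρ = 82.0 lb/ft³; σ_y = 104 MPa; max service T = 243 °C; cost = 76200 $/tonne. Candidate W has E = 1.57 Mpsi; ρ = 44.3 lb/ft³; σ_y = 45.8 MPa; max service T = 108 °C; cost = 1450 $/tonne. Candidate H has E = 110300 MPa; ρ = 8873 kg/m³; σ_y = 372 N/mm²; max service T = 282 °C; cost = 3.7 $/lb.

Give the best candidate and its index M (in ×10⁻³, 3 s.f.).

Screen on constraints: σ_y ≥ 74.9 MPa; max service T ≥ 230 °C; cost ≤ 42 $/kg. Survivors: candidate R, candidate H.
After converting to SI:
  candidate R: E = 197.0 GPa, ρ = 7730 kg/m³
  candidate H: E = 110.3 GPa, ρ = 8873 kg/m³
  candidate R: M = 1.82×10⁻³
  candidate H: M = 1.18×10⁻³
Candidate R ranks first.

candidate R, M = 1.82×10⁻³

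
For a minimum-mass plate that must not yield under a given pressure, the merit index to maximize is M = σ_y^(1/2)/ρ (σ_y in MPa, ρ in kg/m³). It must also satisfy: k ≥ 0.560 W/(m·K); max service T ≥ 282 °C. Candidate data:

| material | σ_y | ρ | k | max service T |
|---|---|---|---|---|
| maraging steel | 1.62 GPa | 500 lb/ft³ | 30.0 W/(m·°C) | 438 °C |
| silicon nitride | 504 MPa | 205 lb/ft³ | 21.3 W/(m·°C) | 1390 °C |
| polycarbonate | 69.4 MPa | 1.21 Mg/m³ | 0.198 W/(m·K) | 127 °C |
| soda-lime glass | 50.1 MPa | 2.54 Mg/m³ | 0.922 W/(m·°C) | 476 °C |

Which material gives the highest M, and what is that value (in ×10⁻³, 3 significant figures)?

Screen on constraints: k ≥ 0.560 W/(m·K); max service T ≥ 282 °C. Survivors: maraging steel, silicon nitride, soda-lime glass.
Convert each candidate to consistent units, then evaluate M:
  maraging steel: σ_y = 1620 MPa, ρ = 8009 kg/m³
  silicon nitride: σ_y = 504.0 MPa, ρ = 3284 kg/m³
  soda-lime glass: σ_y = 50.10 MPa, ρ = 2540 kg/m³
  silicon nitride: M = 6.84×10⁻³
  maraging steel: M = 5.03×10⁻³
  soda-lime glass: M = 2.79×10⁻³
Silicon nitride ranks first.

silicon nitride, M = 6.84×10⁻³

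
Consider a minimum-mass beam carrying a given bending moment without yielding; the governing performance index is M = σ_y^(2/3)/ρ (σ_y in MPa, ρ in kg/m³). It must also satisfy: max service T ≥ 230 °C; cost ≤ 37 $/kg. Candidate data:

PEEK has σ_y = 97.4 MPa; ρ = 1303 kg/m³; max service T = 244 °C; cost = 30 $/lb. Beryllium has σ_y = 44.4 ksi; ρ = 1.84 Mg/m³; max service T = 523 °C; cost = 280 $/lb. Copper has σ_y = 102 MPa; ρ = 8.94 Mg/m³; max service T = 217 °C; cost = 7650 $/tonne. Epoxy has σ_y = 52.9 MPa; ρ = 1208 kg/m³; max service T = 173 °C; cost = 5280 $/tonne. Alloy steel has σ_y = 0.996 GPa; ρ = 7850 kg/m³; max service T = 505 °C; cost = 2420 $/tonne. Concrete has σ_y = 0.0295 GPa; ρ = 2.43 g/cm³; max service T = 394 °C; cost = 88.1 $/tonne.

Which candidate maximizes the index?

Screen on constraints: max service T ≥ 230 °C; cost ≤ 37 $/kg. Survivors: alloy steel, concrete.
In SI units:
  alloy steel: σ_y = 996.0 MPa, ρ = 7850 kg/m³
  concrete: σ_y = 29.50 MPa, ρ = 2430 kg/m³
  alloy steel: M = 12.7×10⁻³
  concrete: M = 3.93×10⁻³
Alloy steel has the largest M.

alloy steel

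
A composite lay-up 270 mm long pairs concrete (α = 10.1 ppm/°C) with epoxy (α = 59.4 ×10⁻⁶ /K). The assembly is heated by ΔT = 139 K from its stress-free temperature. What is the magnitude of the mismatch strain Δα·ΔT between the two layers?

6.85×10⁻³

Δα = |10.1 − 59.4|×10⁻⁶/K = 49.3×10⁻⁶/K.
Mismatch strain = Δα·ΔT = 49.3×10⁻⁶ × 139.0 = 6.85×10⁻³.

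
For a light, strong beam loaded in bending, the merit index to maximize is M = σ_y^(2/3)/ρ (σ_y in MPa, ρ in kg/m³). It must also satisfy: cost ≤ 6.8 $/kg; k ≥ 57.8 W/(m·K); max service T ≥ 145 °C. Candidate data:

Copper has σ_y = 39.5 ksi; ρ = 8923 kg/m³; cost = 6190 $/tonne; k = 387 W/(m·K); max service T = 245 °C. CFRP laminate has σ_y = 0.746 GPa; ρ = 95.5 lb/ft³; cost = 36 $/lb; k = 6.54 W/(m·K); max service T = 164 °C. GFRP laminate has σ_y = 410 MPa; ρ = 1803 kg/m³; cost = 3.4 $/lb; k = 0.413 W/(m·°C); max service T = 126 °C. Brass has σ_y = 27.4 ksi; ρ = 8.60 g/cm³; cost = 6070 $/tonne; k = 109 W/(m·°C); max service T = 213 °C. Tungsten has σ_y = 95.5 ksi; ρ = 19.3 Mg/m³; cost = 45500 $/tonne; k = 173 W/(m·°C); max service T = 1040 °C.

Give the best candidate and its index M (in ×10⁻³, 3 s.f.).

copper, M = 4.71×10⁻³

Screen on constraints: cost ≤ 6.8 $/kg; k ≥ 57.8 W/(m·K); max service T ≥ 145 °C. Survivors: copper, brass.
In SI units:
  copper: σ_y = 272.3 MPa, ρ = 8923 kg/m³
  brass: σ_y = 188.9 MPa, ρ = 8600 kg/m³
  copper: M = 4.71×10⁻³
  brass: M = 3.83×10⁻³
The maximum is for copper.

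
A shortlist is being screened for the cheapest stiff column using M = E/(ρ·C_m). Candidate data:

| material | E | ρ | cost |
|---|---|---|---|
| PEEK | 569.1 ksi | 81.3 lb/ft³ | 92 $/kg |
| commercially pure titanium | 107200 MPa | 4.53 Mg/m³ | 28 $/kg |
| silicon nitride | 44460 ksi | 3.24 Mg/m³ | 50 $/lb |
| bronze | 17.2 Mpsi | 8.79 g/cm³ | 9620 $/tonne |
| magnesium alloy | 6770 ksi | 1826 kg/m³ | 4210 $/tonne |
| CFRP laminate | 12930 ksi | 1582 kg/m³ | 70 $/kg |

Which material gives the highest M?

magnesium alloy

Putting every candidate on a common basis:
  PEEK: E = 3.924 GPa, ρ = 1302 kg/m³, cost = 92.00 $/kg
  commercially pure titanium: E = 107.2 GPa, ρ = 4530 kg/m³, cost = 28.00 $/kg
  silicon nitride: E = 306.5 GPa, ρ = 3240 kg/m³, cost = 110.2 $/kg
  bronze: E = 118.6 GPa, ρ = 8790 kg/m³, cost = 9.620 $/kg
  magnesium alloy: E = 46.68 GPa, ρ = 1826 kg/m³, cost = 4.210 $/kg
  CFRP laminate: E = 89.15 GPa, ρ = 1582 kg/m³, cost = 70.00 $/kg
  magnesium alloy: M = 6.07 MN·m per $
  bronze: M = 1.40 MN·m per $
  silicon nitride: M = 0.858 MN·m per $
  commercially pure titanium: M = 0.845 MN·m per $
  CFRP laminate: M = 0.805 MN·m per $
  PEEK: M = 0.0327 MN·m per $
Magnesium alloy ranks first.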